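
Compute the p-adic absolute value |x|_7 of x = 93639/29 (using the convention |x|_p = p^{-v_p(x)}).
|93639/29|_7 = 1/2401

Step 1 — compute v_7(x) by factoring powers of 7 out of the numerator and denominator: v_7(93639/29) = 4. Step 2 — apply |x|_p = p^{-v_p(x)} = 7^{-4} = 1/2401.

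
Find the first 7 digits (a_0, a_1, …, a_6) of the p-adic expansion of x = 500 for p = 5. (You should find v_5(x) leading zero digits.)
(a_0, …, a_6) = (0, 0, 0, 4, 0, 0, 0)

v_5(500) = 3, so a_0 = ... = a_2 = 0. Factor out: x = 5^3 · u with u = 4 a unit in ℤ_5. Expand u iteratively via a_{v+i} = u_i mod 5, u_{i+1} = (u_i − a_{v+i})/5:
  u_0 = 4;  a_3 = 4;  u_1 = (u_0 − 4)/5 = 0
  u_1 = 0;  a_4 = 0;  u_2 = (u_1 − 0)/5 = 0
  u_2 = 0;  a_5 = 0;  u_3 = (u_2 − 0)/5 = 0
  u_3 = 0;  a_6 = 0;  u_4 = (u_3 − 0)/5 = 0
Digits: (0, 0, 0, 4, 0, 0, 0).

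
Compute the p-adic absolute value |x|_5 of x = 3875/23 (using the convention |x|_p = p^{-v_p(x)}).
|3875/23|_5 = 1/125

Step 1 — compute v_5(x) by factoring powers of 5 out of the numerator and denominator: v_5(3875/23) = 3. Step 2 — apply |x|_p = p^{-v_p(x)} = 5^{-3} = 1/125.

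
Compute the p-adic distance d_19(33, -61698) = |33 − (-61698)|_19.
d_19(33, -61698) = 1/6859

Step 1 — x − y = 33 − (-61698) = 61731. Step 2 — v_19(61731) = 3 (factor: 61731 = (19^3 · 9); the sign does not affect v_p). Step 3 — |x − y|_19 = 19^{-3} = 1/6859.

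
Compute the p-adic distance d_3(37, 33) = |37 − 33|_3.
d_3(37, 33) = 1

Step 1 — x − y = 37 − 33 = 4. Step 2 — v_3(4) = 0 (factor: 4 = (3^0 · 4); the sign does not affect v_p). Step 3 — |x − y|_3 = 3^{0} = 1.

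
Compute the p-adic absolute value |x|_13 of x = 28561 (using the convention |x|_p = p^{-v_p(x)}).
|28561|_13 = 1/28561

Step 1 — compute v_13(x) by factoring powers of 13 out of the numerator and denominator: v_13(28561) = 4. Step 2 — apply |x|_p = p^{-v_p(x)} = 13^{-4} = 1/28561.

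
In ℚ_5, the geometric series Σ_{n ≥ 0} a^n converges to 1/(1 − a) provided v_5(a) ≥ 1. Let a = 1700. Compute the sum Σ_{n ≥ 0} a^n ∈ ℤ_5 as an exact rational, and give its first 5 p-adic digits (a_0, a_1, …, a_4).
Σ a^n = 1/(1 − a) = -1/1699;  first 5 digits = (1, 0, 3, 3, 1)

v_5(a) = 2 ≥ 1, so the series converges in ℤ_5 to 1/(1 − a) = 1/(1 − 1700) = -1/1699. Expand this rational in ℤ_5: compute digits iteratively via d_i = x_i mod 5, x_{i+1} = (x_i − d_i)/5. The first 5 digits are (1, 0, 3, 3, 1).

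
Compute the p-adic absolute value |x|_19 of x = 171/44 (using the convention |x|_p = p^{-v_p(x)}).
|171/44|_19 = 1/19

Step 1 — compute v_19(x) by factoring powers of 19 out of the numerator and denominator: v_19(171/44) = 1. Step 2 — apply |x|_p = p^{-v_p(x)} = 19^{-1} = 1/19.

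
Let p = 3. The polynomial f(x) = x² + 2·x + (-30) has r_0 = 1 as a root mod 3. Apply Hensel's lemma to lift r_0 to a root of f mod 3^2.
r_1 = 1 (mod 9)

Hensel: r_{i+1} = r_i − f(r_i)·(f′(r_i))^{-1} mod 3^{i+2}, f′(x) = 2x + 2. Iterate:
  r_0 = 1 (mod 3)
  r_1 = 1 (mod 9)
Final: r = 1 satisfies f(r) ≡ 0 mod 3^2.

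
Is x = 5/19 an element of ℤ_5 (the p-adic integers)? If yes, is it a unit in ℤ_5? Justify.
x ∈ ℤ_5 but not a unit; v_5(x) = 1 > 0

ℤ_5 = {x ∈ ℚ_5 : v_5(x) ≥ 0} and ℤ_5^× = {x ∈ ℤ_5 : v_5(x) = 0}. Here v_5(5/19) = v_5(num) − v_5(den) = 1; compare against these criteria.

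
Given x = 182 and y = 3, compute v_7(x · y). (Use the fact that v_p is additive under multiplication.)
v_7(546) = 1

v_p(x) = 1 (factor: 182 = 7^1 · 26); v_p(y) = 0 (factor: 3 = 7^0 · 3). Additivity: v_p(xy) = v_p(x) + v_p(y) = 1 + 0 = 1. (Direct check: xy = 546 = 7^1 · (78).)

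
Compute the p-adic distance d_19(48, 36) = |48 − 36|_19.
d_19(48, 36) = 1

Step 1 — x − y = 48 − 36 = 12. Step 2 — v_19(12) = 0 (factor: 12 = (19^0 · 12); the sign does not affect v_p). Step 3 — |x − y|_19 = 19^{0} = 1.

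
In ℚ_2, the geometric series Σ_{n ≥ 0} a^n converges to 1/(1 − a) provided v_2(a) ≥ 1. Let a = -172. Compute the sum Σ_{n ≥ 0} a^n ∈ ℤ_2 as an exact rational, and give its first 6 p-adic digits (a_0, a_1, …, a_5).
Σ a^n = 1/(1 − a) = 1/173;  first 6 digits = (1, 0, 1, 0, 0, 1)

v_2(a) = 2 ≥ 1, so the series converges in ℤ_2 to 1/(1 − a) = 1/(1 − (-172)) = 1/173. Expand this rational in ℤ_2: compute digits iteratively via d_i = x_i mod 2, x_{i+1} = (x_i − d_i)/2. The first 6 digits are (1, 0, 1, 0, 0, 1).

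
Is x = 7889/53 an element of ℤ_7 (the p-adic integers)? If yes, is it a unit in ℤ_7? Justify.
x ∈ ℤ_7 but not a unit; v_7(x) = 3 > 0

ℤ_7 = {x ∈ ℚ_7 : v_7(x) ≥ 0} and ℤ_7^× = {x ∈ ℤ_7 : v_7(x) = 0}. Here v_7(7889/53) = v_7(num) − v_7(den) = 3; compare against these criteria.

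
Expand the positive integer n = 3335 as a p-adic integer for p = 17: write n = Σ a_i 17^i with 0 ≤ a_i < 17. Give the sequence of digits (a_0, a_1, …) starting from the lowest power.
(a_0, a_1, …) = (3, 9, 11)

Repeated division by 17 gives the digits low-to-high: 3335 = 3 + 9·17^1 + 11·17^2. Digit sequence: (3, 9, 11).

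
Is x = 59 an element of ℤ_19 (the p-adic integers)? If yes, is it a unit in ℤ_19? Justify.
x ∈ ℤ_19^× (unit); v_19(x) = 0

ℤ_19 = {x ∈ ℚ_19 : v_19(x) ≥ 0} and ℤ_19^× = {x ∈ ℤ_19 : v_19(x) = 0}. Here v_19(59) = v_19(num) − v_19(den) = 0; compare against these criteria.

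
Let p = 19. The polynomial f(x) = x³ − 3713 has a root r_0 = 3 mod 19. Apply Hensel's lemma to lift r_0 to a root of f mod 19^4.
r_3 = 103439 (mod 130321)

Hensel: r_{i+1} = r_i − f(r_i)/f′(r_i) mod 19^{i+2}, where f′(x) = 3x². Iterate:
  r_0 = 3 (mod 19)
  r_1 = 193 (mod 361)
  r_2 = 554 (mod 6859)
  r_3 = 103439 (mod 130321)
Final: r = 103439 with f(r) ≡ 0 mod 19^4.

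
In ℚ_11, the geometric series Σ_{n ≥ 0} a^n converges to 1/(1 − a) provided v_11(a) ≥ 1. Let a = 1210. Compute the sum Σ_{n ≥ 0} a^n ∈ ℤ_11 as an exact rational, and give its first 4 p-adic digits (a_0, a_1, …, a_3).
Σ a^n = 1/(1 − a) = -1/1209;  first 4 digits = (1, 0, 10, 0)

v_11(a) = 2 ≥ 1, so the series converges in ℤ_11 to 1/(1 − a) = 1/(1 − 1210) = -1/1209. Expand this rational in ℤ_11: compute digits iteratively via d_i = x_i mod 11, x_{i+1} = (x_i − d_i)/11. The first 4 digits are (1, 0, 10, 0).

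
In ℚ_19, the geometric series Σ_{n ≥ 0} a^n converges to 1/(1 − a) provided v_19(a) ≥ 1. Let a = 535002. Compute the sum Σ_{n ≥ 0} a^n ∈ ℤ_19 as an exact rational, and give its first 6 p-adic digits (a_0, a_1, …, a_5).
Σ a^n = 1/(1 − a) = -1/535001;  first 6 digits = (1, 0, 0, 2, 4, 0)

v_19(a) = 3 ≥ 1, so the series converges in ℤ_19 to 1/(1 − a) = 1/(1 − 535002) = -1/535001. Expand this rational in ℤ_19: compute digits iteratively via d_i = x_i mod 19, x_{i+1} = (x_i − d_i)/19. The first 6 digits are (1, 0, 0, 2, 4, 0).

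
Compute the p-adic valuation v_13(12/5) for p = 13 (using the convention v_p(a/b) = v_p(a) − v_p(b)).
v_13(12/5) = 0

Factor powers of 13 from the numerator and denominator of the reduced fraction: 12 = 13^0 · 12 and 5 = 13^0 · 5. Apply v_p(a/b) = v_p(a) − v_p(b): v_13(12/5) = 0 − 0 = 0.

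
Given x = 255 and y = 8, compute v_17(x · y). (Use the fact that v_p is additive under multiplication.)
v_17(2040) = 1

v_p(x) = 1 (factor: 255 = 17^1 · 15); v_p(y) = 0 (factor: 8 = 17^0 · 8). Additivity: v_p(xy) = v_p(x) + v_p(y) = 1 + 0 = 1. (Direct check: xy = 2040 = 17^1 · (120).)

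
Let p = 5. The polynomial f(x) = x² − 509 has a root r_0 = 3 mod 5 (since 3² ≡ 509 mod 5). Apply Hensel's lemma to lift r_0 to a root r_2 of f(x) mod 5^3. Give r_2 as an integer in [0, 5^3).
r_2 = 3 (mod 125)

Hensel's recurrence: r_{i+1} = r_i − f(r_i)·(f′(r_i))^{-1} mod 5^{i+2}, with f′(x) = 2x. Iterate:
  r_0 = 3 (mod 5)
  r_1 = 3 (mod 25)
  r_2 = 3 (mod 125)
Final: r_2 = 3, and one checks f(r_2) ≡ 0 mod 5^3.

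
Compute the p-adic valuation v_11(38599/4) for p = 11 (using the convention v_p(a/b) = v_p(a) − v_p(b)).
v_11(38599/4) = 3

Factor powers of 11 from the numerator and denominator of the reduced fraction: 38599 = 11^3 · 29 and 4 = 11^0 · 4. Apply v_p(a/b) = v_p(a) − v_p(b): v_11(38599/4) = 3 − 0 = 3.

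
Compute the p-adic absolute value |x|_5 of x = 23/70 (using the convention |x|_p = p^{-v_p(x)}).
|23/70|_5 = 5

Step 1 — compute v_5(x) by factoring powers of 5 out of the numerator and denominator: v_5(23/70) = -1. Step 2 — apply |x|_p = p^{-v_p(x)} = 5^{1} = 5.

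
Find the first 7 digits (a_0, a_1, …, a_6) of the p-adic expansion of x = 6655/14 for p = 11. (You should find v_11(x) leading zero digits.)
(a_0, …, a_6) = (0, 0, 0, 9, 0, 7, 8)

v_11(6655/14) = 3, so a_0 = ... = a_2 = 0. Factor out: x = 11^3 · u with u = 5/14 a unit in ℤ_11. Expand u iteratively via a_{v+i} = u_i mod 11, u_{i+1} = (u_i − a_{v+i})/11:
  u_0 = 5/14;  a_3 = 9;  u_1 = (u_0 − 9)/11 = -11/14
  u_1 = -11/14;  a_4 = 0;  u_2 = (u_1 − 0)/11 = -1/14
  u_2 = -1/14;  a_5 = 7;  u_3 = (u_2 − 7)/11 = -9/14
  u_3 = -9/14;  a_6 = 8;  u_4 = (u_3 − 8)/11 = -11/14
Digits: (0, 0, 0, 9, 0, 7, 8).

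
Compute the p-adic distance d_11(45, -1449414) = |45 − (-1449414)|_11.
d_11(45, -1449414) = 1/161051

Step 1 — x − y = 45 − (-1449414) = 1449459. Step 2 — v_11(1449459) = 5 (factor: 1449459 = (11^5 · 9); the sign does not affect v_p). Step 3 — |x − y|_11 = 11^{-5} = 1/161051.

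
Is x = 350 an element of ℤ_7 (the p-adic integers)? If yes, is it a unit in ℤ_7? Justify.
x ∈ ℤ_7 but not a unit; v_7(x) = 1 > 0

ℤ_7 = {x ∈ ℚ_7 : v_7(x) ≥ 0} and ℤ_7^× = {x ∈ ℤ_7 : v_7(x) = 0}. Here v_7(350) = v_7(num) − v_7(den) = 1; compare against these criteria.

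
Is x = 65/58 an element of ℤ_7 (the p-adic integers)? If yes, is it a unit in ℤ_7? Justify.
x ∈ ℤ_7^× (unit); v_7(x) = 0

ℤ_7 = {x ∈ ℚ_7 : v_7(x) ≥ 0} and ℤ_7^× = {x ∈ ℤ_7 : v_7(x) = 0}. Here v_7(65/58) = v_7(num) − v_7(den) = 0; compare against these criteria.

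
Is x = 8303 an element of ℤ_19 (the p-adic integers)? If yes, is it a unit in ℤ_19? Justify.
x ∈ ℤ_19 but not a unit; v_19(x) = 2 > 0

ℤ_19 = {x ∈ ℚ_19 : v_19(x) ≥ 0} and ℤ_19^× = {x ∈ ℤ_19 : v_19(x) = 0}. Here v_19(8303) = v_19(num) − v_19(den) = 2; compare against these criteria.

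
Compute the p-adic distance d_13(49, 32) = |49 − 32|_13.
d_13(49, 32) = 1

Step 1 — x − y = 49 − 32 = 17. Step 2 — v_13(17) = 0 (factor: 17 = (13^0 · 17); the sign does not affect v_p). Step 3 — |x − y|_13 = 13^{0} = 1.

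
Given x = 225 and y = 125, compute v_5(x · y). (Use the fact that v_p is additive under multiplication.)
v_5(28125) = 5

v_p(x) = 2 (factor: 225 = 5^2 · 9); v_p(y) = 3 (factor: 125 = 5^3 · 1). Additivity: v_p(xy) = v_p(x) + v_p(y) = 2 + 3 = 5. (Direct check: xy = 28125 = 5^5 · (9).)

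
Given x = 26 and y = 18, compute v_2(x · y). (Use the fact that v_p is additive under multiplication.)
v_2(468) = 2

v_p(x) = 1 (factor: 26 = 2^1 · 13); v_p(y) = 1 (factor: 18 = 2^1 · 9). Additivity: v_p(xy) = v_p(x) + v_p(y) = 1 + 1 = 2. (Direct check: xy = 468 = 2^2 · (117).)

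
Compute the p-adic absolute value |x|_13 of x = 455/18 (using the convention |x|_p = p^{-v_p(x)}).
|455/18|_13 = 1/13

Step 1 — compute v_13(x) by factoring powers of 13 out of the numerator and denominator: v_13(455/18) = 1. Step 2 — apply |x|_p = p^{-v_p(x)} = 13^{-1} = 1/13.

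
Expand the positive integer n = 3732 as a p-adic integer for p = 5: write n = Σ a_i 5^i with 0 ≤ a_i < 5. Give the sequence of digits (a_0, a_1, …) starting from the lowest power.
(a_0, a_1, …) = (2, 1, 4, 4, 0, 1)

Repeated division by 5 gives the digits low-to-high: 3732 = 2 + 1·5^1 + 4·5^2 + 4·5^3 + 1·5^5. Digit sequence: (2, 1, 4, 4, 0, 1).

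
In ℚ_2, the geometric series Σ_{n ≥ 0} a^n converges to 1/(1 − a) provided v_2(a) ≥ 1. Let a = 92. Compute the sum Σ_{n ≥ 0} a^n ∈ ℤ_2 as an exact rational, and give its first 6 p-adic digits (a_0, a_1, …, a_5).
Σ a^n = 1/(1 − a) = -1/91;  first 6 digits = (1, 0, 1, 1, 0, 1)

v_2(a) = 2 ≥ 1, so the series converges in ℤ_2 to 1/(1 − a) = 1/(1 − 92) = -1/91. Expand this rational in ℤ_2: compute digits iteratively via d_i = x_i mod 2, x_{i+1} = (x_i − d_i)/2. The first 6 digits are (1, 0, 1, 1, 0, 1).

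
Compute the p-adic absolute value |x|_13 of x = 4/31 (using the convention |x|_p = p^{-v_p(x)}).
|4/31|_13 = 1

Step 1 — compute v_13(x) by factoring powers of 13 out of the numerator and denominator: v_13(4/31) = 0. Step 2 — apply |x|_p = p^{-v_p(x)} = 13^{0} = 1.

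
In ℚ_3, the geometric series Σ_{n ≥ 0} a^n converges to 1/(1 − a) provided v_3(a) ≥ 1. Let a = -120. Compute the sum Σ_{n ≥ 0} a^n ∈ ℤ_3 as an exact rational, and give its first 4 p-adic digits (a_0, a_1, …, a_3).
Σ a^n = 1/(1 − a) = 1/121;  first 4 digits = (1, 2, 2, 2)

v_3(a) = 1 ≥ 1, so the series converges in ℤ_3 to 1/(1 − a) = 1/(1 − (-120)) = 1/121. Expand this rational in ℤ_3: compute digits iteratively via d_i = x_i mod 3, x_{i+1} = (x_i − d_i)/3. The first 4 digits are (1, 2, 2, 2).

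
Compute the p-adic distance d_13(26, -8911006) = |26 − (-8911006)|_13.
d_13(26, -8911006) = 1/371293

Step 1 — x − y = 26 − (-8911006) = 8911032. Step 2 — v_13(8911032) = 5 (factor: 8911032 = (13^5 · 24); the sign does not affect v_p). Step 3 — |x − y|_13 = 13^{-5} = 1/371293.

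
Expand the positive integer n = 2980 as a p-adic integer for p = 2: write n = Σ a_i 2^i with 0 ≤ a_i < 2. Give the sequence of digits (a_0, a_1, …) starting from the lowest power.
(a_0, a_1, …) = (0, 0, 1, 0, 0, 1, 0, 1, 1, 1, 0, 1)

Repeated division by 2 gives the digits low-to-high: 2980 = 1·2^2 + 1·2^5 + 1·2^7 + 1·2^8 + 1·2^9 + 1·2^11. Digit sequence: (0, 0, 1, 0, 0, 1, 0, 1, 1, 1, 0, 1).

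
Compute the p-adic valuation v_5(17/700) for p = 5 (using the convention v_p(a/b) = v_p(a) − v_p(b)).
v_5(17/700) = -2

Factor powers of 5 from the numerator and denominator of the reduced fraction: 17 = 5^0 · 17 and 700 = 5^2 · 28. Apply v_p(a/b) = v_p(a) − v_p(b): v_5(17/700) = 0 − 2 = -2.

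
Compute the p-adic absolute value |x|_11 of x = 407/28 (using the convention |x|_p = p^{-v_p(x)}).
|407/28|_11 = 1/11

Step 1 — compute v_11(x) by factoring powers of 11 out of the numerator and denominator: v_11(407/28) = 1. Step 2 — apply |x|_p = p^{-v_p(x)} = 11^{-1} = 1/11.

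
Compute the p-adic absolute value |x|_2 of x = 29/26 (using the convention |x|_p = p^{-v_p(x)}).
|29/26|_2 = 2

Step 1 — compute v_2(x) by factoring powers of 2 out of the numerator and denominator: v_2(29/26) = -1. Step 2 — apply |x|_p = p^{-v_p(x)} = 2^{1} = 2.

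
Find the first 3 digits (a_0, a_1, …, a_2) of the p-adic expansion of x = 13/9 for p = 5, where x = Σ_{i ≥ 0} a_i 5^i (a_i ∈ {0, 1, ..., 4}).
(a_0, …, a_2) = (2, 1, 2)

v_5(13/9) = 0 (numerator and denominator both coprime to 5), so x ∈ ℤ_5^×. Compute digits iteratively via a_i = x_i mod 5, x_{i+1} = (x_i − a_i)/5, with x_0 = x:
  x_0 = 13/9;  a_0 = 2;  x_1 = (x_0 − 2)/5 = -1/9
  x_1 = -1/9;  a_1 = 1;  x_2 = (x_1 − 1)/5 = -2/9
  x_2 = -2/9;  a_2 = 2;  x_3 = (x_2 − 2)/5 = -4/9
Digits: (2, 1, 2).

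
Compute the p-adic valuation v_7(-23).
v_7(-23) = 0

v_7(n) is the largest exponent k such that 7^k divides n. Factor out: -23 = -7^0 · 23. (Sign doesn't affect v_p.) So v_7(-23) = 0.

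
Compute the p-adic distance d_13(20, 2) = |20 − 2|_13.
d_13(20, 2) = 1

Step 1 — x − y = 20 − 2 = 18. Step 2 — v_13(18) = 0 (factor: 18 = (13^0 · 18); the sign does not affect v_p). Step 3 — |x − y|_13 = 13^{0} = 1.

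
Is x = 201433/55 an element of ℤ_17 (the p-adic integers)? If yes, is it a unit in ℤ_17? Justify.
x ∈ ℤ_17 but not a unit; v_17(x) = 3 > 0

ℤ_17 = {x ∈ ℚ_17 : v_17(x) ≥ 0} and ℤ_17^× = {x ∈ ℤ_17 : v_17(x) = 0}. Here v_17(201433/55) = v_17(num) − v_17(den) = 3; compare against these criteria.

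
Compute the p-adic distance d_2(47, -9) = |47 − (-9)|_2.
d_2(47, -9) = 1/8

Step 1 — x − y = 47 − (-9) = 56. Step 2 — v_2(56) = 3 (factor: 56 = (2^3 · 7); the sign does not affect v_p). Step 3 — |x − y|_2 = 2^{-3} = 1/8.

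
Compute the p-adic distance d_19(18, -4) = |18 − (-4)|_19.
d_19(18, -4) = 1

Step 1 — x − y = 18 − (-4) = 22. Step 2 — v_19(22) = 0 (factor: 22 = (19^0 · 22); the sign does not affect v_p). Step 3 — |x − y|_19 = 19^{0} = 1.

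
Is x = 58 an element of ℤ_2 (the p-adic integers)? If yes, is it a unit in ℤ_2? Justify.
x ∈ ℤ_2 but not a unit; v_2(x) = 1 > 0

ℤ_2 = {x ∈ ℚ_2 : v_2(x) ≥ 0} and ℤ_2^× = {x ∈ ℤ_2 : v_2(x) = 0}. Here v_2(58) = v_2(num) − v_2(den) = 1; compare against these criteria.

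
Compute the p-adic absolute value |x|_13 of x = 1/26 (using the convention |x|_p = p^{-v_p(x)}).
|1/26|_13 = 13

Step 1 — compute v_13(x) by factoring powers of 13 out of the numerator and denominator: v_13(1/26) = -1. Step 2 — apply |x|_p = p^{-v_p(x)} = 13^{1} = 13.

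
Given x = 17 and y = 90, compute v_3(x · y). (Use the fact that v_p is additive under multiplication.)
v_3(1530) = 2

v_p(x) = 0 (factor: 17 = 3^0 · 17); v_p(y) = 2 (factor: 90 = 3^2 · 10). Additivity: v_p(xy) = v_p(x) + v_p(y) = 0 + 2 = 2. (Direct check: xy = 1530 = 3^2 · (170).)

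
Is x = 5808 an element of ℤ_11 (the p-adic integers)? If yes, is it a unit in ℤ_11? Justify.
x ∈ ℤ_11 but not a unit; v_11(x) = 2 > 0

ℤ_11 = {x ∈ ℚ_11 : v_11(x) ≥ 0} and ℤ_11^× = {x ∈ ℤ_11 : v_11(x) = 0}. Here v_11(5808) = v_11(num) − v_11(den) = 2; compare against these criteria.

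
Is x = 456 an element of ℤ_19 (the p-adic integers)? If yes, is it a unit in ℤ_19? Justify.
x ∈ ℤ_19 but not a unit; v_19(x) = 1 > 0

ℤ_19 = {x ∈ ℚ_19 : v_19(x) ≥ 0} and ℤ_19^× = {x ∈ ℤ_19 : v_19(x) = 0}. Here v_19(456) = v_19(num) − v_19(den) = 1; compare against these criteria.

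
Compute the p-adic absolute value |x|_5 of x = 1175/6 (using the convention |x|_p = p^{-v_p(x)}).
|1175/6|_5 = 1/25

Step 1 — compute v_5(x) by factoring powers of 5 out of the numerator and denominator: v_5(1175/6) = 2. Step 2 — apply |x|_p = p^{-v_p(x)} = 5^{-2} = 1/25.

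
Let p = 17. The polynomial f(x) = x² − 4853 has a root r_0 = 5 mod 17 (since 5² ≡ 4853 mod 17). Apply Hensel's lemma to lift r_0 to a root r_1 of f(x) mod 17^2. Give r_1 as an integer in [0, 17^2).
r_1 = 141 (mod 289)

Hensel's recurrence: r_{i+1} = r_i − f(r_i)·(f′(r_i))^{-1} mod 17^{i+2}, with f′(x) = 2x. Iterate:
  r_0 = 5 (mod 17)
  r_1 = 141 (mod 289)
Final: r_1 = 141, and one checks f(r_1) ≡ 0 mod 17^2.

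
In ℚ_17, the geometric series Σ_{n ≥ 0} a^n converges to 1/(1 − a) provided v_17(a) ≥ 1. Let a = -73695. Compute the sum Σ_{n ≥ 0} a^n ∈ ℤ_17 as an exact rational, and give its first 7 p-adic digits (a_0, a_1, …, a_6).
Σ a^n = 1/(1 − a) = 1/73696;  first 7 digits = (1, 0, 0, 2, 16, 16, 3)

v_17(a) = 3 ≥ 1, so the series converges in ℤ_17 to 1/(1 − a) = 1/(1 − (-73695)) = 1/73696. Expand this rational in ℤ_17: compute digits iteratively via d_i = x_i mod 17, x_{i+1} = (x_i − d_i)/17. The first 7 digits are (1, 0, 0, 2, 16, 16, 3).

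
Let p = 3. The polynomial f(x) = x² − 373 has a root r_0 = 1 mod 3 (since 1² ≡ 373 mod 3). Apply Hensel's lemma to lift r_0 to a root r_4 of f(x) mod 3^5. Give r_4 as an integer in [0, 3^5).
r_4 = 169 (mod 243)

Hensel's recurrence: r_{i+1} = r_i − f(r_i)·(f′(r_i))^{-1} mod 3^{i+2}, with f′(x) = 2x. Iterate:
  r_0 = 1 (mod 3)
  r_1 = 7 (mod 9)
  r_2 = 7 (mod 27)
  r_3 = 7 (mod 81)
  r_4 = 169 (mod 243)
Final: r_4 = 169, and one checks f(r_4) ≡ 0 mod 3^5.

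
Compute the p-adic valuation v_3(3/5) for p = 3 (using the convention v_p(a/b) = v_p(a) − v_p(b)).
v_3(3/5) = 1

Factor powers of 3 from the numerator and denominator of the reduced fraction: 3 = 3^1 · 1 and 5 = 3^0 · 5. Apply v_p(a/b) = v_p(a) − v_p(b): v_3(3/5) = 1 − 0 = 1.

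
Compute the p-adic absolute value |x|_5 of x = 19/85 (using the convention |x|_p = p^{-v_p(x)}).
|19/85|_5 = 5

Step 1 — compute v_5(x) by factoring powers of 5 out of the numerator and denominator: v_5(19/85) = -1. Step 2 — apply |x|_p = p^{-v_p(x)} = 5^{1} = 5.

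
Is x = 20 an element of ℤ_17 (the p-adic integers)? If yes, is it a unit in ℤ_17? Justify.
x ∈ ℤ_17^× (unit); v_17(x) = 0

ℤ_17 = {x ∈ ℚ_17 : v_17(x) ≥ 0} and ℤ_17^× = {x ∈ ℤ_17 : v_17(x) = 0}. Here v_17(20) = v_17(num) − v_17(den) = 0; compare against these criteria.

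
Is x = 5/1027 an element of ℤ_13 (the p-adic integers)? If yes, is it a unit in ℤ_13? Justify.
x ∉ ℤ_13 (v_13(x) = -1 < 0)

ℤ_13 = {x ∈ ℚ_13 : v_13(x) ≥ 0} and ℤ_13^× = {x ∈ ℤ_13 : v_13(x) = 0}. Here v_13(5/1027) = v_13(num) − v_13(den) = -1; compare against these criteria.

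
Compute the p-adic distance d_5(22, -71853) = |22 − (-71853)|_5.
d_5(22, -71853) = 1/3125

Step 1 — x − y = 22 − (-71853) = 71875. Step 2 — v_5(71875) = 5 (factor: 71875 = (5^5 · 23); the sign does not affect v_p). Step 3 — |x − y|_5 = 5^{-5} = 1/3125.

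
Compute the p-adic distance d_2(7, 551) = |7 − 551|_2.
d_2(7, 551) = 1/32

Step 1 — x − y = 7 − 551 = -544. Step 2 — v_2(-544) = 5 (factor: -544 = −(2^5 · 17); the sign does not affect v_p). Step 3 — |x − y|_2 = 2^{-5} = 1/32.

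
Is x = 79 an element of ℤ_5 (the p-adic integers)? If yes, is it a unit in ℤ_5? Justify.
x ∈ ℤ_5^× (unit); v_5(x) = 0

ℤ_5 = {x ∈ ℚ_5 : v_5(x) ≥ 0} and ℤ_5^× = {x ∈ ℤ_5 : v_5(x) = 0}. Here v_5(79) = v_5(num) − v_5(den) = 0; compare against these criteria.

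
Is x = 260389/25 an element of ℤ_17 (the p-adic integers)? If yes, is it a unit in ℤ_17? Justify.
x ∈ ℤ_17 but not a unit; v_17(x) = 3 > 0

ℤ_17 = {x ∈ ℚ_17 : v_17(x) ≥ 0} and ℤ_17^× = {x ∈ ℤ_17 : v_17(x) = 0}. Here v_17(260389/25) = v_17(num) − v_17(den) = 3; compare against these criteria.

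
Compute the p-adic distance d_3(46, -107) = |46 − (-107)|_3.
d_3(46, -107) = 1/9

Step 1 — x − y = 46 − (-107) = 153. Step 2 — v_3(153) = 2 (factor: 153 = (3^2 · 17); the sign does not affect v_p). Step 3 — |x − y|_3 = 3^{-2} = 1/9.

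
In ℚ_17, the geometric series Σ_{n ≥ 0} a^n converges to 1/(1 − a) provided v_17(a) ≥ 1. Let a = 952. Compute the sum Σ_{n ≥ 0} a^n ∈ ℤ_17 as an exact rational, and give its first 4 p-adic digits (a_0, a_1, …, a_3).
Σ a^n = 1/(1 − a) = -1/951;  first 4 digits = (1, 5, 11, 3)

v_17(a) = 1 ≥ 1, so the series converges in ℤ_17 to 1/(1 − a) = 1/(1 − 952) = -1/951. Expand this rational in ℤ_17: compute digits iteratively via d_i = x_i mod 17, x_{i+1} = (x_i − d_i)/17. The first 4 digits are (1, 5, 11, 3).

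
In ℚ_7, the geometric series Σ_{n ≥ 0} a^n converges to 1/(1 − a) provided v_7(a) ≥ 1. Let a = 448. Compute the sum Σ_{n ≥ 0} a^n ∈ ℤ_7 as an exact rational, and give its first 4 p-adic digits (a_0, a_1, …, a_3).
Σ a^n = 1/(1 − a) = -1/447;  first 4 digits = (1, 1, 3, 6)

v_7(a) = 1 ≥ 1, so the series converges in ℤ_7 to 1/(1 − a) = 1/(1 − 448) = -1/447. Expand this rational in ℤ_7: compute digits iteratively via d_i = x_i mod 7, x_{i+1} = (x_i − d_i)/7. The first 4 digits are (1, 1, 3, 6).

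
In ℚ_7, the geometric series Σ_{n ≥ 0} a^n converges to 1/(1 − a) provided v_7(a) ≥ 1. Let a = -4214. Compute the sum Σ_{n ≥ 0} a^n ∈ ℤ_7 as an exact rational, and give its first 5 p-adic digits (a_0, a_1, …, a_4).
Σ a^n = 1/(1 − a) = 1/4215;  first 5 digits = (1, 0, 5, 1, 2)

v_7(a) = 2 ≥ 1, so the series converges in ℤ_7 to 1/(1 − a) = 1/(1 − (-4214)) = 1/4215. Expand this rational in ℤ_7: compute digits iteratively via d_i = x_i mod 7, x_{i+1} = (x_i − d_i)/7. The first 5 digits are (1, 0, 5, 1, 2).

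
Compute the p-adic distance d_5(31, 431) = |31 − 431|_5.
d_5(31, 431) = 1/25

Step 1 — x − y = 31 − 431 = -400. Step 2 — v_5(-400) = 2 (factor: -400 = −(5^2 · 16); the sign does not affect v_p). Step 3 — |x − y|_5 = 5^{-2} = 1/25.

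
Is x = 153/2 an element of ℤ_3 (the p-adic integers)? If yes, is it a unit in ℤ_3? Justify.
x ∈ ℤ_3 but not a unit; v_3(x) = 2 > 0

ℤ_3 = {x ∈ ℚ_3 : v_3(x) ≥ 0} and ℤ_3^× = {x ∈ ℤ_3 : v_3(x) = 0}. Here v_3(153/2) = v_3(num) − v_3(den) = 2; compare against these criteria.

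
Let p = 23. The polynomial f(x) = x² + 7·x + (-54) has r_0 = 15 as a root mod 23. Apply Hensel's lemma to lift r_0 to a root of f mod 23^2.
r_1 = 222 (mod 529)

Hensel: r_{i+1} = r_i − f(r_i)·(f′(r_i))^{-1} mod 23^{i+2}, f′(x) = 2x + 7. Iterate:
  r_0 = 15 (mod 23)
  r_1 = 222 (mod 529)
Final: r = 222 satisfies f(r) ≡ 0 mod 23^2.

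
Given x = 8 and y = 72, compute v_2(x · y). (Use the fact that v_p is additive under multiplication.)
v_2(576) = 6

v_p(x) = 3 (factor: 8 = 2^3 · 1); v_p(y) = 3 (factor: 72 = 2^3 · 9). Additivity: v_p(xy) = v_p(x) + v_p(y) = 3 + 3 = 6. (Direct check: xy = 576 = 2^6 · (9).)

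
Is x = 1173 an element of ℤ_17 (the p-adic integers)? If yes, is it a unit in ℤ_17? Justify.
x ∈ ℤ_17 but not a unit; v_17(x) = 1 > 0

ℤ_17 = {x ∈ ℚ_17 : v_17(x) ≥ 0} and ℤ_17^× = {x ∈ ℤ_17 : v_17(x) = 0}. Here v_17(1173) = v_17(num) − v_17(den) = 1; compare against these criteria.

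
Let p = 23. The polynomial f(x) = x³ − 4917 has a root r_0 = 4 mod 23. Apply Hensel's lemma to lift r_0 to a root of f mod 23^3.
r_2 = 6927 (mod 12167)

Hensel: r_{i+1} = r_i − f(r_i)/f′(r_i) mod 23^{i+2}, where f′(x) = 3x². Iterate:
  r_0 = 4 (mod 23)
  r_1 = 50 (mod 529)
  r_2 = 6927 (mod 12167)
Final: r = 6927 with f(r) ≡ 0 mod 23^3.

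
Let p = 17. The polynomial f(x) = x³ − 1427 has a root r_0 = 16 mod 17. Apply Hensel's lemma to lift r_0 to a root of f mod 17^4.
r_3 = 45270 (mod 83521)

Hensel: r_{i+1} = r_i − f(r_i)/f′(r_i) mod 17^{i+2}, where f′(x) = 3x². Iterate:
  r_0 = 16 (mod 17)
  r_1 = 186 (mod 289)
  r_2 = 1053 (mod 4913)
  r_3 = 45270 (mod 83521)
Final: r = 45270 with f(r) ≡ 0 mod 17^4.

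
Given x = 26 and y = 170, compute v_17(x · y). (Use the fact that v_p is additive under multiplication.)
v_17(4420) = 1

v_p(x) = 0 (factor: 26 = 17^0 · 26); v_p(y) = 1 (factor: 170 = 17^1 · 10). Additivity: v_p(xy) = v_p(x) + v_p(y) = 0 + 1 = 1. (Direct check: xy = 4420 = 17^1 · (260).)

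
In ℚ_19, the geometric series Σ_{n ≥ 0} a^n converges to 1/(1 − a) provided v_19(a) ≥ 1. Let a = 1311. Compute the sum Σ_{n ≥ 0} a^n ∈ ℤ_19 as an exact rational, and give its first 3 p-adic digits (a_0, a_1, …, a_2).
Σ a^n = 1/(1 − a) = -1/1310;  first 3 digits = (1, 12, 14)

v_19(a) = 1 ≥ 1, so the series converges in ℤ_19 to 1/(1 − a) = 1/(1 − 1311) = -1/1310. Expand this rational in ℤ_19: compute digits iteratively via d_i = x_i mod 19, x_{i+1} = (x_i − d_i)/19. The first 3 digits are (1, 12, 14).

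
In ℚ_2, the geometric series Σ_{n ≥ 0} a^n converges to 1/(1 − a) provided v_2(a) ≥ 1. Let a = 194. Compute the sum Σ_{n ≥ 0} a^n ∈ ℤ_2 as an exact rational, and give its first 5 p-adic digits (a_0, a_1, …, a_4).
Σ a^n = 1/(1 − a) = -1/193;  first 5 digits = (1, 1, 1, 1, 1)

v_2(a) = 1 ≥ 1, so the series converges in ℤ_2 to 1/(1 − a) = 1/(1 − 194) = -1/193. Expand this rational in ℤ_2: compute digits iteratively via d_i = x_i mod 2, x_{i+1} = (x_i − d_i)/2. The first 5 digits are (1, 1, 1, 1, 1).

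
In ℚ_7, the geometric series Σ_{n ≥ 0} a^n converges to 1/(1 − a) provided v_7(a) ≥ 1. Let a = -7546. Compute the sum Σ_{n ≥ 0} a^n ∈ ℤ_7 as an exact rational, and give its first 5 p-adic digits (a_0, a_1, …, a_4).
Σ a^n = 1/(1 − a) = 1/7547;  first 5 digits = (1, 0, 0, 6, 3)

v_7(a) = 3 ≥ 1, so the series converges in ℤ_7 to 1/(1 − a) = 1/(1 − (-7546)) = 1/7547. Expand this rational in ℤ_7: compute digits iteratively via d_i = x_i mod 7, x_{i+1} = (x_i − d_i)/7. The first 5 digits are (1, 0, 0, 6, 3).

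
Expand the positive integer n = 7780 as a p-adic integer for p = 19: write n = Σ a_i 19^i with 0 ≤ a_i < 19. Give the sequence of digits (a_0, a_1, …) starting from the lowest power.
(a_0, a_1, …) = (9, 10, 2, 1)

Repeated division by 19 gives the digits low-to-high: 7780 = 9 + 10·19^1 + 2·19^2 + 1·19^3. Digit sequence: (9, 10, 2, 1).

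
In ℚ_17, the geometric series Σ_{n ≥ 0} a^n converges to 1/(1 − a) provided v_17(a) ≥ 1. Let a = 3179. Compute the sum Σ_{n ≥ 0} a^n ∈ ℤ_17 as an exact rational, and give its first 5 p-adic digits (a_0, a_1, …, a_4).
Σ a^n = 1/(1 − a) = -1/3178;  first 5 digits = (1, 0, 11, 0, 2)

v_17(a) = 2 ≥ 1, so the series converges in ℤ_17 to 1/(1 − a) = 1/(1 − 3179) = -1/3178. Expand this rational in ℤ_17: compute digits iteratively via d_i = x_i mod 17, x_{i+1} = (x_i − d_i)/17. The first 5 digits are (1, 0, 11, 0, 2).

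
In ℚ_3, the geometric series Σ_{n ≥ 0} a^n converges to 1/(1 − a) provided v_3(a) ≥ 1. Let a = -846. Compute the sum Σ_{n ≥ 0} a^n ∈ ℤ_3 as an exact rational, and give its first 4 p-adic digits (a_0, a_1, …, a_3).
Σ a^n = 1/(1 − a) = 1/847;  first 4 digits = (1, 0, 2, 1)

v_3(a) = 2 ≥ 1, so the series converges in ℤ_3 to 1/(1 − a) = 1/(1 − (-846)) = 1/847. Expand this rational in ℤ_3: compute digits iteratively via d_i = x_i mod 3, x_{i+1} = (x_i − d_i)/3. The first 4 digits are (1, 0, 2, 1).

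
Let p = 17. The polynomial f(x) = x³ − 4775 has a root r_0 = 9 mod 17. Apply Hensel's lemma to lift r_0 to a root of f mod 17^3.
r_2 = 3766 (mod 4913)

Hensel: r_{i+1} = r_i − f(r_i)/f′(r_i) mod 17^{i+2}, where f′(x) = 3x². Iterate:
  r_0 = 9 (mod 17)
  r_1 = 9 (mod 289)
  r_2 = 3766 (mod 4913)
Final: r = 3766 with f(r) ≡ 0 mod 17^3.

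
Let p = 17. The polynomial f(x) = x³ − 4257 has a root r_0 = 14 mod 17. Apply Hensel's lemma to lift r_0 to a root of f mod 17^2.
r_1 = 252 (mod 289)

Hensel: r_{i+1} = r_i − f(r_i)/f′(r_i) mod 17^{i+2}, where f′(x) = 3x². Iterate:
  r_0 = 14 (mod 17)
  r_1 = 252 (mod 289)
Final: r = 252 with f(r) ≡ 0 mod 17^2.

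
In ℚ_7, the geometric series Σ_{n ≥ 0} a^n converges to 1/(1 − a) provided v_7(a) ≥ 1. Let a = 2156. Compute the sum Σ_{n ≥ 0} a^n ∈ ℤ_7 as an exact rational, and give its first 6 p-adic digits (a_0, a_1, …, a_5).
Σ a^n = 1/(1 − a) = -1/2155;  first 6 digits = (1, 0, 2, 6, 4, 3)

v_7(a) = 2 ≥ 1, so the series converges in ℤ_7 to 1/(1 − a) = 1/(1 − 2156) = -1/2155. Expand this rational in ℤ_7: compute digits iteratively via d_i = x_i mod 7, x_{i+1} = (x_i − d_i)/7. The first 6 digits are (1, 0, 2, 6, 4, 3).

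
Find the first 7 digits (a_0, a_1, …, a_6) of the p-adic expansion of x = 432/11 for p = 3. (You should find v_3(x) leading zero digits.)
(a_0, …, a_6) = (0, 0, 0, 2, 2, 2, 1)

v_3(432/11) = 3, so a_0 = ... = a_2 = 0. Factor out: x = 3^3 · u with u = 16/11 a unit in ℤ_3. Expand u iteratively via a_{v+i} = u_i mod 3, u_{i+1} = (u_i − a_{v+i})/3:
  u_0 = 16/11;  a_3 = 2;  u_1 = (u_0 − 2)/3 = -2/11
  u_1 = -2/11;  a_4 = 2;  u_2 = (u_1 − 2)/3 = -8/11
  u_2 = -8/11;  a_5 = 2;  u_3 = (u_2 − 2)/3 = -10/11
  u_3 = -10/11;  a_6 = 1;  u_4 = (u_3 − 1)/3 = -7/11
Digits: (0, 0, 0, 2, 2, 2, 1).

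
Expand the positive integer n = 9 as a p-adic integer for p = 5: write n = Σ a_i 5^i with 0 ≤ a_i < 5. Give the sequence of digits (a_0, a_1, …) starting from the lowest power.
(a_0, a_1, …) = (4, 1)

Repeated division by 5 gives the digits low-to-high: 9 = 4 + 1·5^1. Digit sequence: (4, 1).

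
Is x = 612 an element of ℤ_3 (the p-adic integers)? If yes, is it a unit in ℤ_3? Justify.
x ∈ ℤ_3 but not a unit; v_3(x) = 2 > 0

ℤ_3 = {x ∈ ℚ_3 : v_3(x) ≥ 0} and ℤ_3^× = {x ∈ ℤ_3 : v_3(x) = 0}. Here v_3(612) = v_3(num) − v_3(den) = 2; compare against these criteria.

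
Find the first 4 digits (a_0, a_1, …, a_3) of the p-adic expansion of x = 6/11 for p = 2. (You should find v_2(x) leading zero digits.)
(a_0, …, a_3) = (0, 1, 0, 0)

v_2(6/11) = 1, so a_0 = ... = a_0 = 0. Factor out: x = 2^1 · u with u = 3/11 a unit in ℤ_2. Expand u iteratively via a_{v+i} = u_i mod 2, u_{i+1} = (u_i − a_{v+i})/2:
  u_0 = 3/11;  a_1 = 1;  u_1 = (u_0 − 1)/2 = -4/11
  u_1 = -4/11;  a_2 = 0;  u_2 = (u_1 − 0)/2 = -2/11
  u_2 = -2/11;  a_3 = 0;  u_3 = (u_2 − 0)/2 = -1/11
Digits: (0, 1, 0, 0).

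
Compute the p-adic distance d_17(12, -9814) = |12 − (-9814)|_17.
d_17(12, -9814) = 1/4913

Step 1 — x − y = 12 − (-9814) = 9826. Step 2 — v_17(9826) = 3 (factor: 9826 = (17^3 · 2); the sign does not affect v_p). Step 3 — |x − y|_17 = 17^{-3} = 1/4913.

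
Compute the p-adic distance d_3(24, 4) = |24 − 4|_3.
d_3(24, 4) = 1

Step 1 — x − y = 24 − 4 = 20. Step 2 — v_3(20) = 0 (factor: 20 = (3^0 · 20); the sign does not affect v_p). Step 3 — |x − y|_3 = 3^{0} = 1.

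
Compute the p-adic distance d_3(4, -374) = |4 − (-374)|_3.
d_3(4, -374) = 1/27

Step 1 — x − y = 4 − (-374) = 378. Step 2 — v_3(378) = 3 (factor: 378 = (3^3 · 14); the sign does not affect v_p). Step 3 — |x − y|_3 = 3^{-3} = 1/27.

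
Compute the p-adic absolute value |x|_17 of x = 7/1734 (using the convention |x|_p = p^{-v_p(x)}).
|7/1734|_17 = 289

Step 1 — compute v_17(x) by factoring powers of 17 out of the numerator and denominator: v_17(7/1734) = -2. Step 2 — apply |x|_p = p^{-v_p(x)} = 17^{2} = 289.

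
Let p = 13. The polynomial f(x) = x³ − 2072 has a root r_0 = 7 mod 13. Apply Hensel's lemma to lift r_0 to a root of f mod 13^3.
r_2 = 1411 (mod 2197)

Hensel: r_{i+1} = r_i − f(r_i)/f′(r_i) mod 13^{i+2}, where f′(x) = 3x². Iterate:
  r_0 = 7 (mod 13)
  r_1 = 59 (mod 169)
  r_2 = 1411 (mod 2197)
Final: r = 1411 with f(r) ≡ 0 mod 13^3.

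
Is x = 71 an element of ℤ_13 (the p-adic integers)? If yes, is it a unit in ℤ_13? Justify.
x ∈ ℤ_13^× (unit); v_13(x) = 0

ℤ_13 = {x ∈ ℚ_13 : v_13(x) ≥ 0} and ℤ_13^× = {x ∈ ℤ_13 : v_13(x) = 0}. Here v_13(71) = v_13(num) − v_13(den) = 0; compare against these criteria.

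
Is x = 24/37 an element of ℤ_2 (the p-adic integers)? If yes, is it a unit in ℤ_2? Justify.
x ∈ ℤ_2 but not a unit; v_2(x) = 3 > 0

ℤ_2 = {x ∈ ℚ_2 : v_2(x) ≥ 0} and ℤ_2^× = {x ∈ ℤ_2 : v_2(x) = 0}. Here v_2(24/37) = v_2(num) − v_2(den) = 3; compare against these criteria.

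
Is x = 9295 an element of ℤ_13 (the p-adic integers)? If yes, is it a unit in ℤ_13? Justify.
x ∈ ℤ_13 but not a unit; v_13(x) = 2 > 0

ℤ_13 = {x ∈ ℚ_13 : v_13(x) ≥ 0} and ℤ_13^× = {x ∈ ℤ_13 : v_13(x) = 0}. Here v_13(9295) = v_13(num) − v_13(den) = 2; compare against these criteria.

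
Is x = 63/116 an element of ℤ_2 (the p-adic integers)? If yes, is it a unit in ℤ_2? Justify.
x ∉ ℤ_2 (v_2(x) = -2 < 0)

ℤ_2 = {x ∈ ℚ_2 : v_2(x) ≥ 0} and ℤ_2^× = {x ∈ ℤ_2 : v_2(x) = 0}. Here v_2(63/116) = v_2(num) − v_2(den) = -2; compare against these criteria.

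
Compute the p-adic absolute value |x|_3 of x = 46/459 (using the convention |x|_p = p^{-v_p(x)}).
|46/459|_3 = 27

Step 1 — compute v_3(x) by factoring powers of 3 out of the numerator and denominator: v_3(46/459) = -3. Step 2 — apply |x|_p = p^{-v_p(x)} = 3^{3} = 27.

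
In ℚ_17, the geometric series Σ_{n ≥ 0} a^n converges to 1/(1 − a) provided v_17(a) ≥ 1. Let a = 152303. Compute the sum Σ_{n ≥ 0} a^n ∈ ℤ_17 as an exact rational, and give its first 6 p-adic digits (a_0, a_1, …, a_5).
Σ a^n = 1/(1 − a) = -1/152302;  first 6 digits = (1, 0, 0, 14, 1, 0)

v_17(a) = 3 ≥ 1, so the series converges in ℤ_17 to 1/(1 − a) = 1/(1 − 152303) = -1/152302. Expand this rational in ℤ_17: compute digits iteratively via d_i = x_i mod 17, x_{i+1} = (x_i − d_i)/17. The first 6 digits are (1, 0, 0, 14, 1, 0).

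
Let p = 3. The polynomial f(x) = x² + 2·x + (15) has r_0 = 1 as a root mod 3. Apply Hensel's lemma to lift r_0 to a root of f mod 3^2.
r_1 = 1 (mod 9)

Hensel: r_{i+1} = r_i − f(r_i)·(f′(r_i))^{-1} mod 3^{i+2}, f′(x) = 2x + 2. Iterate:
  r_0 = 1 (mod 3)
  r_1 = 1 (mod 9)
Final: r = 1 satisfies f(r) ≡ 0 mod 3^2.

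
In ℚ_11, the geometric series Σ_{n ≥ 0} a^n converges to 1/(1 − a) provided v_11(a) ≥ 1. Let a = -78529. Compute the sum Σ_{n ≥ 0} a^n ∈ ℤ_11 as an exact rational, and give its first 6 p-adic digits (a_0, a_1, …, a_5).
Σ a^n = 1/(1 − a) = 1/78530;  first 6 digits = (1, 0, 0, 7, 5, 10)

v_11(a) = 3 ≥ 1, so the series converges in ℤ_11 to 1/(1 − a) = 1/(1 − (-78529)) = 1/78530. Expand this rational in ℤ_11: compute digits iteratively via d_i = x_i mod 11, x_{i+1} = (x_i − d_i)/11. The first 6 digits are (1, 0, 0, 7, 5, 10).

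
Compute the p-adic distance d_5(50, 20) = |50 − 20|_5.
d_5(50, 20) = 1/5

Step 1 — x − y = 50 − 20 = 30. Step 2 — v_5(30) = 1 (factor: 30 = (5^1 · 6); the sign does not affect v_p). Step 3 — |x − y|_5 = 5^{-1} = 1/5.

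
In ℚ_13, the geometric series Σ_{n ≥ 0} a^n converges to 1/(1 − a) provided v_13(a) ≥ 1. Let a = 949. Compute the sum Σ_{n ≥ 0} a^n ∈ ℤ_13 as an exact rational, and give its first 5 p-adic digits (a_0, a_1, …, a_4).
Σ a^n = 1/(1 − a) = -1/948;  first 5 digits = (1, 8, 4, 12, 4)

v_13(a) = 1 ≥ 1, so the series converges in ℤ_13 to 1/(1 − a) = 1/(1 − 949) = -1/948. Expand this rational in ℤ_13: compute digits iteratively via d_i = x_i mod 13, x_{i+1} = (x_i − d_i)/13. The first 5 digits are (1, 8, 4, 12, 4).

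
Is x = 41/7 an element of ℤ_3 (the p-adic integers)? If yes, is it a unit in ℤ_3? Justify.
x ∈ ℤ_3^× (unit); v_3(x) = 0

ℤ_3 = {x ∈ ℚ_3 : v_3(x) ≥ 0} and ℤ_3^× = {x ∈ ℤ_3 : v_3(x) = 0}. Here v_3(41/7) = v_3(num) − v_3(den) = 0; compare against these criteria.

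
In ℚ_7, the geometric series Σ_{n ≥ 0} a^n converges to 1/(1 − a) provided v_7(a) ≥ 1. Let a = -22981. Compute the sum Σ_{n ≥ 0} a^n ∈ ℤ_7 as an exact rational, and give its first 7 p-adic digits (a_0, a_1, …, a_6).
Σ a^n = 1/(1 − a) = 1/22982;  first 7 digits = (1, 0, 0, 3, 4, 5, 1)

v_7(a) = 3 ≥ 1, so the series converges in ℤ_7 to 1/(1 − a) = 1/(1 − (-22981)) = 1/22982. Expand this rational in ℤ_7: compute digits iteratively via d_i = x_i mod 7, x_{i+1} = (x_i − d_i)/7. The first 7 digits are (1, 0, 0, 3, 4, 5, 1).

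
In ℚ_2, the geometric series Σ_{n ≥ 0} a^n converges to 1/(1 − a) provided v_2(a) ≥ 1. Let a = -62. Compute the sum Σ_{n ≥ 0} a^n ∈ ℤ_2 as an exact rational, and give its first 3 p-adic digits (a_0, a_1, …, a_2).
Σ a^n = 1/(1 − a) = 1/63;  first 3 digits = (1, 1, 1)

v_2(a) = 1 ≥ 1, so the series converges in ℤ_2 to 1/(1 − a) = 1/(1 − (-62)) = 1/63. Expand this rational in ℤ_2: compute digits iteratively via d_i = x_i mod 2, x_{i+1} = (x_i − d_i)/2. The first 3 digits are (1, 1, 1).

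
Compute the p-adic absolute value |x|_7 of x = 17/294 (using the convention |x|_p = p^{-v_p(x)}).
|17/294|_7 = 49

Step 1 — compute v_7(x) by factoring powers of 7 out of the numerator and denominator: v_7(17/294) = -2. Step 2 — apply |x|_p = p^{-v_p(x)} = 7^{2} = 49.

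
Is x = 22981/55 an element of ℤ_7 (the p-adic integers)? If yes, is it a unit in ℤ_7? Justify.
x ∈ ℤ_7 but not a unit; v_7(x) = 3 > 0

ℤ_7 = {x ∈ ℚ_7 : v_7(x) ≥ 0} and ℤ_7^× = {x ∈ ℤ_7 : v_7(x) = 0}. Here v_7(22981/55) = v_7(num) − v_7(den) = 3; compare against these criteria.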